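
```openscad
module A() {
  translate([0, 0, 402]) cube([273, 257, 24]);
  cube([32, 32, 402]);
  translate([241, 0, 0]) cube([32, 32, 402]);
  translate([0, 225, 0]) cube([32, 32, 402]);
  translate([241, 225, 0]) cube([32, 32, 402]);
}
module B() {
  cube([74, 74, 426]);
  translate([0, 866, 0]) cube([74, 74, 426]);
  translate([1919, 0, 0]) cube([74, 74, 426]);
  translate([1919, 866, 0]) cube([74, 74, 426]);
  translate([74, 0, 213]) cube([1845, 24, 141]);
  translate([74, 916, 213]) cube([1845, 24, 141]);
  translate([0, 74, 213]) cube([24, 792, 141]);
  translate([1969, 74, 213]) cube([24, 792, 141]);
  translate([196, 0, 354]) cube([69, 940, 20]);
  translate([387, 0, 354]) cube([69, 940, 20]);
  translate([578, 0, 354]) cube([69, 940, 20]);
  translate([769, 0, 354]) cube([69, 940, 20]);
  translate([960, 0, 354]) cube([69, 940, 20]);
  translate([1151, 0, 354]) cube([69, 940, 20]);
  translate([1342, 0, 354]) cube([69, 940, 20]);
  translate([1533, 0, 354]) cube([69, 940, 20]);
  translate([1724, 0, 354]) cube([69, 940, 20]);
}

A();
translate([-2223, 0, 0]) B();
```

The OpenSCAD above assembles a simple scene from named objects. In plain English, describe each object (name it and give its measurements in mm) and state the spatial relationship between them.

A is a four-legged stool. The seat is 273×257 mm, 24 mm thick, top at z = 426 mm. It stands on four square legs, each 32×32 mm in cross-section, from z = 0 to the seat underside, each flush with a corner of the seat.

B is a bed frame 1993 mm long (x) by 940 mm wide (y). Four 74×74 mm corner posts, 426 mm tall, at the corners of the footprint. Four rails of 24 mm thickness and 141 mm height run between adjacent posts with their undersides at z = 213 mm, their outer faces flush with the outside of the frame (the two x-running rails run between the posts' inner faces; the two y-running rails run between the posts' inner faces). 9 slats, each 69 mm wide (x) and 20 mm thick, lie across the top of the two x-running rails, running the full 940 mm width of the frame in y; the slats are evenly spaced along x between the inner faces of the end posts with equal gaps (rounded down to the nearest mm) at the −x end and between each pair — any rounding remainder accumulates at the +x end.

The bed frame is on the floor beside the stool on its −x side.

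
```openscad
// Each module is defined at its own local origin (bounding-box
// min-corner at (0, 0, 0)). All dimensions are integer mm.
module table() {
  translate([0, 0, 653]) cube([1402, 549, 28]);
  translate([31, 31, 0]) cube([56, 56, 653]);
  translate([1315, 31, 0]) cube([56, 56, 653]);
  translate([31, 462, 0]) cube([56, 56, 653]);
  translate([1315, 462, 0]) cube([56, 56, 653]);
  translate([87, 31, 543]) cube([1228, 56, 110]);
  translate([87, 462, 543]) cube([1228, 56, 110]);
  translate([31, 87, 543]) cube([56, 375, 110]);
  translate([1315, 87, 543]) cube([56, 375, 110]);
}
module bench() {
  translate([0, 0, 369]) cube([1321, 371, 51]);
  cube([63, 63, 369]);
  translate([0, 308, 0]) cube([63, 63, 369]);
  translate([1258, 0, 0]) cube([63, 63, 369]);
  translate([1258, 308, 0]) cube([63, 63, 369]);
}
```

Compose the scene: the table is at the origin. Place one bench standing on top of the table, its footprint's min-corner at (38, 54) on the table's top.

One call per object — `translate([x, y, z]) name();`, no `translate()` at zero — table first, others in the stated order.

table();
translate([38, 54, 681]) bench();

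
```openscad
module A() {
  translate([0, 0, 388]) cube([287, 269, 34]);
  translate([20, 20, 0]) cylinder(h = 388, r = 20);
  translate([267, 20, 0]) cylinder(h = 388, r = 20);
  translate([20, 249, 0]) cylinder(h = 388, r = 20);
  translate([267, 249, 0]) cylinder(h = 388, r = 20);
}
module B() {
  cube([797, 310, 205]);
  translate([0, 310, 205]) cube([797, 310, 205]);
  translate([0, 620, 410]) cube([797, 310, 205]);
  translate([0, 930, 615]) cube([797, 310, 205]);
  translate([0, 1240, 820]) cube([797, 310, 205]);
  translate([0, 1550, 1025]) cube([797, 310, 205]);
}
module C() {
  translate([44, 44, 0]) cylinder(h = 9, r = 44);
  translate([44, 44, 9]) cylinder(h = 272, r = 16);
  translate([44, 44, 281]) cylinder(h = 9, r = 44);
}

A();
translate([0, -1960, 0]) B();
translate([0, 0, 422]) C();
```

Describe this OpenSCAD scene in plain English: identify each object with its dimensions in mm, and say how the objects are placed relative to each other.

A is a four-legged stool. The seat is a 287×269×34 mm slab whose top surface is at z = 422 mm; four round legs, each 40 mm in diameter, run from the floor (z = 0) to the underside of the seat, each leg's axis is inset half a diameter from the nearest pair of seat edges (so the leg's bounding box is flush with the corner).

B is a straight staircase of 6 solid steps. Each step is 797 mm wide (x), 310 mm deep (y, the going) and 205 mm tall (the rise). The first step rests on the floor; each subsequent step sits one going further in +y and one rise higher in +z, directly behind and above the previous step with no overlap.

C is a spool: two coaxial disc flanges of radius 44 mm and thickness 9 mm, joined by a core cylinder of radius 16 mm and height 272 mm. The lower flange rests on z = 0 and the three cylinders share a vertical axis.

The staircase is on the floor beside the stool on its −y side. The spool is on top of the stool.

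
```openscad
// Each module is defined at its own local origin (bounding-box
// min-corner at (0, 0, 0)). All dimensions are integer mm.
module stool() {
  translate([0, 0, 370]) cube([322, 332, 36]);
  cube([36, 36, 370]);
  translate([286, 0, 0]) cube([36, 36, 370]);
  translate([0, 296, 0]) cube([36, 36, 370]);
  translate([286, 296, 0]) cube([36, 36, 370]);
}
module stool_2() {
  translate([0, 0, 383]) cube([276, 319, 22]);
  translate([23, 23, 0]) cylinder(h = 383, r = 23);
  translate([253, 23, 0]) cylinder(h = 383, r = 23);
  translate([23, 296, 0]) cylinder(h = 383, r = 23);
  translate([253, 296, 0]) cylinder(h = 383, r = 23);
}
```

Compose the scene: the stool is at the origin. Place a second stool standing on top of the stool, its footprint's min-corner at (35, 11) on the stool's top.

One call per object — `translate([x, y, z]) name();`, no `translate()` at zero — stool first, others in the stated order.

stool();
translate([35, 11, 406]) stool_2();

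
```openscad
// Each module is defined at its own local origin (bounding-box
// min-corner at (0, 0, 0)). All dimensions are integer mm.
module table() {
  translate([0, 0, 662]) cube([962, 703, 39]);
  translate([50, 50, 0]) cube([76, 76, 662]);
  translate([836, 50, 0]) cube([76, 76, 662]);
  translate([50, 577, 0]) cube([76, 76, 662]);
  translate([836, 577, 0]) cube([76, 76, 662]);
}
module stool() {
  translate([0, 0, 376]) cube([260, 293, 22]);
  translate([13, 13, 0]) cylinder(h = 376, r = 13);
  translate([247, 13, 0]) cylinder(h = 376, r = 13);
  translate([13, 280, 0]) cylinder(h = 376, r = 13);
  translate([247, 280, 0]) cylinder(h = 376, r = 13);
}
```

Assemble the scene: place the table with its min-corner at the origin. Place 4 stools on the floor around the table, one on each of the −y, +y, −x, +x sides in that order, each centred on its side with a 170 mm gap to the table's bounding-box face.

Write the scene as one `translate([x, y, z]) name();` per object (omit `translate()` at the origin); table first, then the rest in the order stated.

table();
translate([351, -463, 0]) stool();
translate([351, 873, 0]) stool();
translate([-430, 205, 0]) stool();
translate([1132, 205, 0]) stool();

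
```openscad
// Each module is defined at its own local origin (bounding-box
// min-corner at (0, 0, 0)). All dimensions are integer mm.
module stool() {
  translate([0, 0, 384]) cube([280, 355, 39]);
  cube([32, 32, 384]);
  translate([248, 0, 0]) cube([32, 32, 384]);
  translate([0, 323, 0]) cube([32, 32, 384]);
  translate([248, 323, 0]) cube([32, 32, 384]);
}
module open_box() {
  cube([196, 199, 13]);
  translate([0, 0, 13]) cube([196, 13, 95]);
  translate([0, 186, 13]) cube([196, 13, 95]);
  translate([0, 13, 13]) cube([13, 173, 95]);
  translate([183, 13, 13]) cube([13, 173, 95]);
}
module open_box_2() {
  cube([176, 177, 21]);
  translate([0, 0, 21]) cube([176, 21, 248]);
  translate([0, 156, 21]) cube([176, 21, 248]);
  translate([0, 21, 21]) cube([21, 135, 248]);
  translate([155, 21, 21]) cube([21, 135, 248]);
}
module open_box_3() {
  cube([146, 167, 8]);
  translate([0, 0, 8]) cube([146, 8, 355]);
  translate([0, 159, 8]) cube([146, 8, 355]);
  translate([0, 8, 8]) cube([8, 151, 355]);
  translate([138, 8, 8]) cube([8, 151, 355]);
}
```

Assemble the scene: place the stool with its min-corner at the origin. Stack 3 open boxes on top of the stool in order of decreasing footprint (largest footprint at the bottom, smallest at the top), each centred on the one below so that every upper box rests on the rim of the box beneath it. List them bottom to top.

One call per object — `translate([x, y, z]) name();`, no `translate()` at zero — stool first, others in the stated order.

stool();
translate([42, 78, 423]) open_box();
translate([52, 89, 531]) open_box_2();
translate([67, 94, 800]) open_box_3();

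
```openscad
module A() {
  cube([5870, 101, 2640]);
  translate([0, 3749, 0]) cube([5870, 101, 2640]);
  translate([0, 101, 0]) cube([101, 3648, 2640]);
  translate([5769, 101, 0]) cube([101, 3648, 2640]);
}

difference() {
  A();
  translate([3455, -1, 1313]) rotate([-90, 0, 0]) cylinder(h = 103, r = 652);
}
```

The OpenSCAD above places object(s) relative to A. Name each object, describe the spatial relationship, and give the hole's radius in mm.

A is a house frame. The house frame has a circular hole through its front wall. The hole's radius is 652 mm.

The subtracted cylinder has r = 652 mm.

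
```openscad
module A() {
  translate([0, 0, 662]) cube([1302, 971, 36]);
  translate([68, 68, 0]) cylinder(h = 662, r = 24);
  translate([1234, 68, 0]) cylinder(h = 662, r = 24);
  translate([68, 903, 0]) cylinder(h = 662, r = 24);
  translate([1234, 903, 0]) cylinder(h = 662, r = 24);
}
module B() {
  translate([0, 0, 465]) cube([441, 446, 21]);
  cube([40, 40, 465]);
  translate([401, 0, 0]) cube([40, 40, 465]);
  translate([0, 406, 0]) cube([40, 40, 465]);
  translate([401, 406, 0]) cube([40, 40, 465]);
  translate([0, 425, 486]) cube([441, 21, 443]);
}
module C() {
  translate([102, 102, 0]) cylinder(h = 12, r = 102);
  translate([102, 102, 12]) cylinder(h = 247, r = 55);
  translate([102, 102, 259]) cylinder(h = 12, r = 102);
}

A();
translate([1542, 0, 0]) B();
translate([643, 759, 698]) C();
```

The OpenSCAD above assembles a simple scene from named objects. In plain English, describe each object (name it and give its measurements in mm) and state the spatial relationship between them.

A is a table with a 1302×971 mm rectangular top, 36 mm thick, top surface at z = 698 mm, supported by four round legs of 48 mm diameter, each leg's bounding box inset 44 mm from the nearest pair of top edges, running from the floor.

B is a chair: 441×446 mm seat, 21 mm thick, top at z = 486 mm, on four 40 mm square corner legs flush with the seat edges. A 21 mm thick backrest slab spans the full seat width, extending 443 mm above the seat top, its back face flush with the seat's +y edge.

C is a spool: two coaxial disc flanges of radius 102 mm and thickness 12 mm, joined by a core cylinder of radius 55 mm and height 247 mm. The lower flange rests on z = 0 and the three cylinders share a vertical axis.

The chair is on the floor beside the table on its +x side. The spool is on top of the table.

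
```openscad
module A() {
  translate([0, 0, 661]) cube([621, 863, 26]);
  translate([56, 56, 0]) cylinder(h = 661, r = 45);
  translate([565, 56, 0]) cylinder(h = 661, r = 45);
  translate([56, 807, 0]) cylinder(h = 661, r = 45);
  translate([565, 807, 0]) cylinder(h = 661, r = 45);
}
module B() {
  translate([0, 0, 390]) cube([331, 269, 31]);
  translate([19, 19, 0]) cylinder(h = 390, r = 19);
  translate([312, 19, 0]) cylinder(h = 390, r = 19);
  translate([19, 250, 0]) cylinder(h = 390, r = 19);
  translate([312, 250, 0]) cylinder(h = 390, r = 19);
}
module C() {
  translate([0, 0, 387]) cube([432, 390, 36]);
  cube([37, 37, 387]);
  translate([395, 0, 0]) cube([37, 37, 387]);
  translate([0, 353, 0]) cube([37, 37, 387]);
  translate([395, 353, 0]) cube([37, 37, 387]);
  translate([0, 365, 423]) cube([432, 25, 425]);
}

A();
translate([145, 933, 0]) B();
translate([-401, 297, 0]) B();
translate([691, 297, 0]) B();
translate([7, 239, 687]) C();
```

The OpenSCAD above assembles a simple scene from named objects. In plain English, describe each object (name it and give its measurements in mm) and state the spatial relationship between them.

A is a table with a 621×863 mm rectangular top, 26 mm thick, top surface at z = 687 mm, supported by four round legs of 90 mm diameter, each leg's bounding box inset 11 mm from the nearest pair of top edges, running from the floor.

B is a four-legged stool. The seat is a 331×269×31 mm slab whose top surface is at z = 421 mm; four round legs, each 38 mm in diameter, run from the floor (z = 0) to the underside of the seat, each leg's axis is inset half a diameter from the nearest pair of seat edges (so the leg's bounding box is flush with the corner).

C is a chair. The seat is a 432×390×36 mm slab with its top at z = 423 mm, on four 37×37 mm corner legs (flush with the seat edges, standing on z = 0). A flat backrest 25 mm thick, 425 mm tall, spans the full seat width and rises from the seat top along its +y edge, rear face flush with the rear of the seat.

Three stools sit around the table at the +y, −x, +x sides. The chair is on top of the table.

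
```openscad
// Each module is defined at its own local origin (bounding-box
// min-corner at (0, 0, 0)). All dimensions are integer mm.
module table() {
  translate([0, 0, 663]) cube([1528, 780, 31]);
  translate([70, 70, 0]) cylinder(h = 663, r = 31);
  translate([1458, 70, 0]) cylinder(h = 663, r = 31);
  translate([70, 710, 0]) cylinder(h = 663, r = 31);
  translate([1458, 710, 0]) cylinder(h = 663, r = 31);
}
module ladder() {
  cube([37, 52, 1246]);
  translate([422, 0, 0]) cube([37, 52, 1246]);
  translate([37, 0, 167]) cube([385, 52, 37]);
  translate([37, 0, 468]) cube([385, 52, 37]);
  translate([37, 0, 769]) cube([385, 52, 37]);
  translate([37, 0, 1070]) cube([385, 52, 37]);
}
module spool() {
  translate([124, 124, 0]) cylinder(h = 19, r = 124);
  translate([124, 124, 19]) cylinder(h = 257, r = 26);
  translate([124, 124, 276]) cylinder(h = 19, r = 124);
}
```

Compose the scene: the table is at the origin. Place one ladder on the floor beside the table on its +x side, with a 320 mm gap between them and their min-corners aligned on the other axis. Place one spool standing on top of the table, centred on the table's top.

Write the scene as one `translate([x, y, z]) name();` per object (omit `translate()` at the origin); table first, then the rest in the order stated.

table();
translate([1848, 0, 0]) ladder();
translate([640, 266, 694]) spool();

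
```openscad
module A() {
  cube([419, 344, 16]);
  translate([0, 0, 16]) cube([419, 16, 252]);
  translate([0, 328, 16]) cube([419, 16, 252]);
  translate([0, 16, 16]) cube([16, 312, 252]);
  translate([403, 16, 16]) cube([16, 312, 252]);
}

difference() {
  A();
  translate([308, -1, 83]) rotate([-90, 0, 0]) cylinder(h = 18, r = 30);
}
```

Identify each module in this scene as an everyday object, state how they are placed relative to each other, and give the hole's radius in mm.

The subtracted cylinder has r = 30 mm.

A is an open box. The open box has a circular hole through its front wall. The hole's radius is 30 mm.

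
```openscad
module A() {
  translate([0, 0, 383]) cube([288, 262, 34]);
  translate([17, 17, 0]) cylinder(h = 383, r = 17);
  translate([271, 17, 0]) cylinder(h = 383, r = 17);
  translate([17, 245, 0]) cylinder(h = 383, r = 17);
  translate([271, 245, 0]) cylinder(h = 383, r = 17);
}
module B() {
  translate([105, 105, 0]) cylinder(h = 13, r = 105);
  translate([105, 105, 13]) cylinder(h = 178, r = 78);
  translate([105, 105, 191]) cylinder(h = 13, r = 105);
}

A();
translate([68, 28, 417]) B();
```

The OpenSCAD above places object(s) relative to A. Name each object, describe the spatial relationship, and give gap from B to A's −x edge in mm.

A is a stool. B is a spool. The spool is on top of the stool. The gap from the spool to the stool's −x edge is 68 mm.

The spool's min-x is at 68; the stool's min-x is 0; gap = 68 mm.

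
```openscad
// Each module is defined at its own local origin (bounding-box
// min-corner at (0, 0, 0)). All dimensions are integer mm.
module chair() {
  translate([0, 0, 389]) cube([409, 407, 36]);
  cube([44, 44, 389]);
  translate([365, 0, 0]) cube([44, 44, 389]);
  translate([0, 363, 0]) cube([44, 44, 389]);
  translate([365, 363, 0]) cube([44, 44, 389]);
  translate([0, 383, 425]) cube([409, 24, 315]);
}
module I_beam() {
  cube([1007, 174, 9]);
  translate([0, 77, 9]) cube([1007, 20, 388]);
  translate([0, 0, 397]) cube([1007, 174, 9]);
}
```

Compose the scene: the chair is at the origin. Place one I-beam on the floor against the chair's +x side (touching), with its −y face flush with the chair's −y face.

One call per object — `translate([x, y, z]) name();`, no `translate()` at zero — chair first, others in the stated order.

chair();
translate([409, 0, 0]) I_beam();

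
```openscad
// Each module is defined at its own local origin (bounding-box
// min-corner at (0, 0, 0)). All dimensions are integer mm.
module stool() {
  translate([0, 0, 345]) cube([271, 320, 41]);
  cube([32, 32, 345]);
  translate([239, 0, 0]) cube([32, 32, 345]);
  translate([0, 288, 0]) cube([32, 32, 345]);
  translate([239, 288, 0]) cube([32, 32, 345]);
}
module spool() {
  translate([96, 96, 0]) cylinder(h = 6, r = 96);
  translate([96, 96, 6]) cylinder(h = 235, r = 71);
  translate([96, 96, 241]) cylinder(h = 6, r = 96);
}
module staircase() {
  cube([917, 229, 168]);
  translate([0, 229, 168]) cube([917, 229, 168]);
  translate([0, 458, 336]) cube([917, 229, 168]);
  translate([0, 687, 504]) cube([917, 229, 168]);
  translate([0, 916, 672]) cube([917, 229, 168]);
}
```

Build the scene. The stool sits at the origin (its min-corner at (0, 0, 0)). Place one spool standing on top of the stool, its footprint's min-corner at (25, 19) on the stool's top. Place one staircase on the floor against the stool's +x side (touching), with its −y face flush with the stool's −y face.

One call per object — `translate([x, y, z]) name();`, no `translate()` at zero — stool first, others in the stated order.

stool();
translate([25, 19, 386]) spool();
translate([271, 0, 0]) staircase();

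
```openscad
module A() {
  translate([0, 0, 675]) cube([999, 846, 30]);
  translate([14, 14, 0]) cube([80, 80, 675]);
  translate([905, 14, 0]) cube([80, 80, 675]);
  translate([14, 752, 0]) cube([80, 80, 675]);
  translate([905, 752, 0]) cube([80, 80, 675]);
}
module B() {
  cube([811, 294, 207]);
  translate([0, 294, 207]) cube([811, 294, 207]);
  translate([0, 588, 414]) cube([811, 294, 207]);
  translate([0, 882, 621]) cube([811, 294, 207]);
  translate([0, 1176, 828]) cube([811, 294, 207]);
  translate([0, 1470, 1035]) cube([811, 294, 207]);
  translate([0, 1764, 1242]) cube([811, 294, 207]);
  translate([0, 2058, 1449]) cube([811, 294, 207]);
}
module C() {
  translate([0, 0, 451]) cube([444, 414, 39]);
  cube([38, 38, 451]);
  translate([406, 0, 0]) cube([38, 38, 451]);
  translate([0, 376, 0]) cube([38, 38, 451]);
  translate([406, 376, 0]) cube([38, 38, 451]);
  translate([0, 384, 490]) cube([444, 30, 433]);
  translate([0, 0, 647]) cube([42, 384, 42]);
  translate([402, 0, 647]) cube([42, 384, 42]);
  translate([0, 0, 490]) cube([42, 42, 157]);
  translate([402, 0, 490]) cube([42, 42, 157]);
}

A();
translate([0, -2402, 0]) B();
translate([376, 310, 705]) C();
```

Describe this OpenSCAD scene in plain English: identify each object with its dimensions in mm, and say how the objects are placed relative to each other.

A is a table with a 999×846 mm rectangular top, 30 mm thick, top surface at z = 705 mm, supported by four 80×80 mm square legs, each inset 14 mm from the nearest pair of top edges, running from the floor.

B is a straight staircase of 8 solid steps. Each step is 811 mm wide (x), 294 mm deep (y, the going) and 207 mm tall (the rise). The first step rests on the floor; each subsequent step sits one going further in +y and one rise higher in +z, directly behind and above the previous step with no overlap.

C is a chair: 444×414 mm seat, 39 mm thick, top at z = 490 mm, on four 38 mm square corner legs flush with the seat edges. A 30 mm thick backrest slab spans the full seat width, extending 433 mm above the seat top, its back face flush with the seat's +y edge. Two armrests of 42×42 mm section run along each side from the seat's front edge to the front of the backrest, top faces 199 mm above the seat top and outer faces flush with the seat's x-edges; a 42×42 mm post under the front of each armrest stands on the seat at the front corner.

The staircase is on the floor beside the table on its −y side. The chair is on top of the table.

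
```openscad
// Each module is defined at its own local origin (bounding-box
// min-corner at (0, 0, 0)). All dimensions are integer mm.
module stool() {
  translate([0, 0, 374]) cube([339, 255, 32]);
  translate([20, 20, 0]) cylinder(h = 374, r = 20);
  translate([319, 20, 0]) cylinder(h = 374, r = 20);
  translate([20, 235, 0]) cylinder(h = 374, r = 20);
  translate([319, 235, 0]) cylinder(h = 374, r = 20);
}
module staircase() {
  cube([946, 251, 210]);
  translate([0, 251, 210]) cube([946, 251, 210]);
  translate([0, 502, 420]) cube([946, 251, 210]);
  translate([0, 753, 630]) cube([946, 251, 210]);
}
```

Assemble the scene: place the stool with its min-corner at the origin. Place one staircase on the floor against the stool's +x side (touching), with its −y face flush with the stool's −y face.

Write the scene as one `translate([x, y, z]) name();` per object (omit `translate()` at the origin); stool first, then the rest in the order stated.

stool();
translate([339, 0, 0]) staircase();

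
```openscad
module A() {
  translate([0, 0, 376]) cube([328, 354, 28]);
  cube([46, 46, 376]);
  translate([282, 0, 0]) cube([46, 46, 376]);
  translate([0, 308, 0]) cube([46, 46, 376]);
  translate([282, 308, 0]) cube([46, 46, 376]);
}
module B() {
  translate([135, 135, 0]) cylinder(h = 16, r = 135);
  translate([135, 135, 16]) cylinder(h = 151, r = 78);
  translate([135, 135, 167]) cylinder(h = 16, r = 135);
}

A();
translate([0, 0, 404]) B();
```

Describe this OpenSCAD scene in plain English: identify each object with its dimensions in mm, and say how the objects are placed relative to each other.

A is a simple wooden stool: a rectangular seat 328 mm (x) by 354 mm (y), 28 mm thick, top face at z = 404 mm, on four square legs, each 46×46 mm in cross-section. The legs rest on z = 0, each flush with a corner of the seat.

B is a spool: two coaxial disc flanges of radius 135 mm and thickness 16 mm, joined by a core cylinder of radius 78 mm and height 151 mm. The lower flange rests on z = 0 and the three cylinders share a vertical axis.

The spool is on top of the stool.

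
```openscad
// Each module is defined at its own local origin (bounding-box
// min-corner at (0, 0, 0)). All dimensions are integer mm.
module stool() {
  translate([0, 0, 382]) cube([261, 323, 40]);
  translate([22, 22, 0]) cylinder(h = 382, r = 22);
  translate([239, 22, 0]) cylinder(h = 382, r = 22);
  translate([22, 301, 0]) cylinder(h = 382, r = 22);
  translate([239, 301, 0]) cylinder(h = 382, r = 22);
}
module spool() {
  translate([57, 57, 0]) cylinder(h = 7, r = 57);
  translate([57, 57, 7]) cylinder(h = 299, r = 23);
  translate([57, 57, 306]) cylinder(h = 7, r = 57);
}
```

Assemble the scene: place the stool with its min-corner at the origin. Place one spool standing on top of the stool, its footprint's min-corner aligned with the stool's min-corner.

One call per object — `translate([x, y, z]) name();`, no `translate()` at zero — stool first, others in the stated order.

stool();
translate([0, 0, 422]) spool();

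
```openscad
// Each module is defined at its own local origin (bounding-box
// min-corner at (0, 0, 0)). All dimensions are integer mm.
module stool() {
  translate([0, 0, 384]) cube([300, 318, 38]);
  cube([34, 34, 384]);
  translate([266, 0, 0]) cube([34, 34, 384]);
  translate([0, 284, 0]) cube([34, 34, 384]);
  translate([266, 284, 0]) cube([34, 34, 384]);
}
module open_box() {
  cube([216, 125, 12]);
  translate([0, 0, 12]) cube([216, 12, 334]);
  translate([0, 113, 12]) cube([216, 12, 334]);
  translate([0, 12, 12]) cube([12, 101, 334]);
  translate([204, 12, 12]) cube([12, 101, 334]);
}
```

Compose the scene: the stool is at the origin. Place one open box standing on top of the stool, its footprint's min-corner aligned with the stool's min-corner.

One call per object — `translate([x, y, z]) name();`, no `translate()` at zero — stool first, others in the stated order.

stool();
translate([0, 0, 422]) open_box();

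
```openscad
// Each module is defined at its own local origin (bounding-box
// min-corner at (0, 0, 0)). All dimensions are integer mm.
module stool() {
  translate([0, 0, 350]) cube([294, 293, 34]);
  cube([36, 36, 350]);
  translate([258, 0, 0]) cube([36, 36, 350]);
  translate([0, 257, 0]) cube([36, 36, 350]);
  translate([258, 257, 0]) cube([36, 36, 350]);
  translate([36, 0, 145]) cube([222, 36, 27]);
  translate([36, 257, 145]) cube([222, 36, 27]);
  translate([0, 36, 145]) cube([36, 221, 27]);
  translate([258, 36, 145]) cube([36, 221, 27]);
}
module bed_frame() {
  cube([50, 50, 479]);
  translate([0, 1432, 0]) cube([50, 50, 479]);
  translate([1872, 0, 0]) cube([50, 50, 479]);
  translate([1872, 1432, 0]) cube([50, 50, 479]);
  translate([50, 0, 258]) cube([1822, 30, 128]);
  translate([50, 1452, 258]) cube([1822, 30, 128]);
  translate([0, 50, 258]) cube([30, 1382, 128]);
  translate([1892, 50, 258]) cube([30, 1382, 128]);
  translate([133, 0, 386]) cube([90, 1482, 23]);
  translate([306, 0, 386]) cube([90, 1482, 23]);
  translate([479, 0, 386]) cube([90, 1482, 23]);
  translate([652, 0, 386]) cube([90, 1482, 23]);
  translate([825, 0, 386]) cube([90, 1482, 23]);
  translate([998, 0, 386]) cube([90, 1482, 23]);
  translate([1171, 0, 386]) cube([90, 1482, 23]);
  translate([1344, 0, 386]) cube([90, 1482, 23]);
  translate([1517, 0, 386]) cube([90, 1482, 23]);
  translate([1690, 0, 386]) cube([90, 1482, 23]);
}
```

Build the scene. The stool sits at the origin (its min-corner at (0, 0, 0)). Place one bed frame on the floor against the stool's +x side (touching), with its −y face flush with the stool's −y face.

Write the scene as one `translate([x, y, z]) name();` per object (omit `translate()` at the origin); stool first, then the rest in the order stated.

stool();
translate([294, 0, 0]) bed_frame();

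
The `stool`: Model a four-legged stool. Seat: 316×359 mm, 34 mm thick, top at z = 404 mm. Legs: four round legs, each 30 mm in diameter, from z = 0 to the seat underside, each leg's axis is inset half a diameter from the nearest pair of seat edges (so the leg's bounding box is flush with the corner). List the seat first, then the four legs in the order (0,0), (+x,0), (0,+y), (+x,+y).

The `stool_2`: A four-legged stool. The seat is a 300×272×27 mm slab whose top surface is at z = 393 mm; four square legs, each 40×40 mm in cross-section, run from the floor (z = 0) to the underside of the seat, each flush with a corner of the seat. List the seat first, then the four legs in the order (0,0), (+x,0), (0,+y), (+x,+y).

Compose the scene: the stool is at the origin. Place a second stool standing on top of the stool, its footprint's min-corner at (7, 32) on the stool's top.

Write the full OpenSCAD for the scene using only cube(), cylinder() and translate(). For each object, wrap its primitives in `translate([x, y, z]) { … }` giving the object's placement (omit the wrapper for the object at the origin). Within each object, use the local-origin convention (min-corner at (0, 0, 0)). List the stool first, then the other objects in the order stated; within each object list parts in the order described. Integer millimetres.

translate([0, 0, 370]) cube([316, 359, 34]);
translate([15, 15, 0]) cylinder(h = 370, r = 15);
translate([301, 15, 0]) cylinder(h = 370, r = 15);
translate([15, 344, 0]) cylinder(h = 370, r = 15);
translate([301, 344, 0]) cylinder(h = 370, r = 15);
translate([7, 32, 404]) {
  translate([0, 0, 366]) cube([300, 272, 27]);
  cube([40, 40, 366]);
  translate([260, 0, 0]) cube([40, 40, 366]);
  translate([0, 232, 0]) cube([40, 40, 366]);
  translate([260, 232, 0]) cube([40, 40, 366]);
}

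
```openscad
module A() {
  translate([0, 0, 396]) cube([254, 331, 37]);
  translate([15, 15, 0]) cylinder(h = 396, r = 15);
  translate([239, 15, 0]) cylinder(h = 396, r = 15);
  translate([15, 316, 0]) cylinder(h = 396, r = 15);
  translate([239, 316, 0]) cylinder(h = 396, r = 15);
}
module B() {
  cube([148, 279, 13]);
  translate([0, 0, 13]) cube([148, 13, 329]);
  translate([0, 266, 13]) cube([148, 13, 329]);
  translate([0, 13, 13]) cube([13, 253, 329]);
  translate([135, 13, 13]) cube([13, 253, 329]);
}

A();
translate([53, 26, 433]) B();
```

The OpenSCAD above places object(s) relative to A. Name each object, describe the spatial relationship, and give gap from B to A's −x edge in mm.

A is a stool. B is an open box. The open box is on top of the stool, centred. The gap from the open box to the stool's −x edge is 53 mm.

The open box's min-x is at 53; the stool's min-x is 0; gap = 53 mm.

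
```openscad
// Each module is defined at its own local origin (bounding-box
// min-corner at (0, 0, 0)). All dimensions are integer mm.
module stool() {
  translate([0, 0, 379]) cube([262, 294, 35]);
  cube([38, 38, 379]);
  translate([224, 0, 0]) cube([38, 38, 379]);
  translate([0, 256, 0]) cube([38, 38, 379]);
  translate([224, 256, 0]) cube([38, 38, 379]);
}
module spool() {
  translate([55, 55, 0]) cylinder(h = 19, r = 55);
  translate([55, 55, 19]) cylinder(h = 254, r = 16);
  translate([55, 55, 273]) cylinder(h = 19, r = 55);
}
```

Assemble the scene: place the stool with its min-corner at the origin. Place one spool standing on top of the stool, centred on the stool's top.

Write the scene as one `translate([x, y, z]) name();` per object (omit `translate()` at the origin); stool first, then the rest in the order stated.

stool();
translate([76, 92, 414]) spool();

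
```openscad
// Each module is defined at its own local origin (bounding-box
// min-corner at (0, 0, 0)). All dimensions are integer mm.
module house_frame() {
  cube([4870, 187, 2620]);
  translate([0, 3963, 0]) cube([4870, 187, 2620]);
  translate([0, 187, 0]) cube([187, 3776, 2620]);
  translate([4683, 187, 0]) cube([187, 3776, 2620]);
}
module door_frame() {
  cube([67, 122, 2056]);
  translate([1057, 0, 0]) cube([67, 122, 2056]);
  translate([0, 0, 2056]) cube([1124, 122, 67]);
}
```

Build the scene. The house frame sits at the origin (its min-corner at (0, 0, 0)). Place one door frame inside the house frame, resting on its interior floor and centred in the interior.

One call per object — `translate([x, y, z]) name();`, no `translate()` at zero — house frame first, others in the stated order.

house_frame();
translate([1873, 2014, 0]) door_frame();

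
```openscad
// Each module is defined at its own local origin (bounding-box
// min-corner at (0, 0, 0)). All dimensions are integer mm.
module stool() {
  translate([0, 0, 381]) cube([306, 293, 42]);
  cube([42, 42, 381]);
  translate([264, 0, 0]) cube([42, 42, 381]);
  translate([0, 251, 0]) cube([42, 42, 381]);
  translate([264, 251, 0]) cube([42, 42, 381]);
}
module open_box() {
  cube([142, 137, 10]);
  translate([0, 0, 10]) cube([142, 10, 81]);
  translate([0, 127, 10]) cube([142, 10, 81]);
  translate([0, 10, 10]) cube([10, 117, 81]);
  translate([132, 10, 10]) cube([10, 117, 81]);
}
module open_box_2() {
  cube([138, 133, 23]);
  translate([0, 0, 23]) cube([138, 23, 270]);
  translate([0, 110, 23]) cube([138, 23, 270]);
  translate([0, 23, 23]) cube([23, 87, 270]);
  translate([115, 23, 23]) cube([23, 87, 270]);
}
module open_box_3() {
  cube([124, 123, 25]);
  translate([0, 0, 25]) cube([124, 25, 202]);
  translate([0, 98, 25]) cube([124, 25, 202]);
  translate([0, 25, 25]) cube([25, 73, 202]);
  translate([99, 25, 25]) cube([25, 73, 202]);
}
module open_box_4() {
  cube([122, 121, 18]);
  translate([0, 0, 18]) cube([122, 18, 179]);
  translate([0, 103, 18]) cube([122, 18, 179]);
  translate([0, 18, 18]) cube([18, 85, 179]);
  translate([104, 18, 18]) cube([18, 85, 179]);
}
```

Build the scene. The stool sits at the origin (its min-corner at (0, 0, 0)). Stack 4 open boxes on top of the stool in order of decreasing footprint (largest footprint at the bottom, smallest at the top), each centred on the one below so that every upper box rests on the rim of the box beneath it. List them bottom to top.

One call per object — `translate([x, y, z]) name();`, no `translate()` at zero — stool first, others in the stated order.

stool();
translate([82, 78, 423]) open_box();
translate([84, 80, 514]) open_box_2();
translate([91, 85, 807]) open_box_3();
translate([92, 86, 1034]) open_box_4();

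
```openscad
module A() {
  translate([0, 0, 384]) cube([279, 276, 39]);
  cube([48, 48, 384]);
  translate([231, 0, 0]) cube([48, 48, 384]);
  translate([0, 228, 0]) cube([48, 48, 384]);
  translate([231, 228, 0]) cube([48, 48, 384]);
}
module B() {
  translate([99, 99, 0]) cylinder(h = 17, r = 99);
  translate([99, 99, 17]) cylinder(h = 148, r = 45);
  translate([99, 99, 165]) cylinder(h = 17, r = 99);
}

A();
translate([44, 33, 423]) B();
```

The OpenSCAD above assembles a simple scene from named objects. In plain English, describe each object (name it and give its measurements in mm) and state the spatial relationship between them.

A is a four-legged stool. The seat is a 279×276×39 mm slab whose top surface is at z = 423 mm; four square legs, each 48×48 mm in cross-section, run from the floor (z = 0) to the underside of the seat, each flush with a corner of the seat.

B is a spool: two coaxial disc flanges of radius 99 mm and thickness 17 mm, joined by a core cylinder of radius 45 mm and height 148 mm. The lower flange rests on z = 0 and the three cylinders share a vertical axis.

The spool is on top of the stool.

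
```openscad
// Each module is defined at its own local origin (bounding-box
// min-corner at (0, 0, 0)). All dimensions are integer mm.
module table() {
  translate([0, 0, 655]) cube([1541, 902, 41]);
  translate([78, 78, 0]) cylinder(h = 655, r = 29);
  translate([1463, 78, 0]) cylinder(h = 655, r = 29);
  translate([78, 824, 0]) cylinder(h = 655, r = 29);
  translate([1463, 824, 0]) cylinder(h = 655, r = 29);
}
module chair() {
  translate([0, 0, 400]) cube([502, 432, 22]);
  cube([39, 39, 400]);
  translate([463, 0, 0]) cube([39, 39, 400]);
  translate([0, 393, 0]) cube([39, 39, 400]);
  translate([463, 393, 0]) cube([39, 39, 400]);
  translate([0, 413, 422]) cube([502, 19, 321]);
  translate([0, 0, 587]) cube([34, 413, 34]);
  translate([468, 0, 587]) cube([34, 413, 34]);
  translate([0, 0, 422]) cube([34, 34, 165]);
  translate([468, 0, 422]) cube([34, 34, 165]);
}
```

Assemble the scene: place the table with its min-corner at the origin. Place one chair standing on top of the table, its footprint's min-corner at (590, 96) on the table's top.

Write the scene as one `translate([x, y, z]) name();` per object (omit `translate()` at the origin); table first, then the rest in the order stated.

table();
translate([590, 96, 696]) chair();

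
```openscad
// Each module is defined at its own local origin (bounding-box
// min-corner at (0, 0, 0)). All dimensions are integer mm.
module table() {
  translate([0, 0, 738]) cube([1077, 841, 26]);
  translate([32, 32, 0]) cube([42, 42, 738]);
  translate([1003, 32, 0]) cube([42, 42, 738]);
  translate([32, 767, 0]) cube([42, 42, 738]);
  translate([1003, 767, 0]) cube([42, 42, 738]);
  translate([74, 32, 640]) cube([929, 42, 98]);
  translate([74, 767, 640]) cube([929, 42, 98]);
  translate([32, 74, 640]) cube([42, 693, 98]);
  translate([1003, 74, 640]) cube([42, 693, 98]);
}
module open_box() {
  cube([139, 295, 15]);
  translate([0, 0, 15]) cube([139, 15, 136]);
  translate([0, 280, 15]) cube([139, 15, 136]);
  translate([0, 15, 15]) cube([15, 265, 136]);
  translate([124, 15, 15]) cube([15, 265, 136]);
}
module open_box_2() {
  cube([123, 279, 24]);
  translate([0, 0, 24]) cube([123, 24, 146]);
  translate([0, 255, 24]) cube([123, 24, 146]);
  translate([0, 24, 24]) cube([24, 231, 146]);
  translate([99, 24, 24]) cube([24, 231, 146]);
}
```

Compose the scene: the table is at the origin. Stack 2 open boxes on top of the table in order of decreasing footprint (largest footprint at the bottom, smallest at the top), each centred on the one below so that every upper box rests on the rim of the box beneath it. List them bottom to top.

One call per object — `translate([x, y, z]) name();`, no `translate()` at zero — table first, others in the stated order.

table();
translate([469, 273, 764]) open_box();
translate([477, 281, 915]) open_box_2();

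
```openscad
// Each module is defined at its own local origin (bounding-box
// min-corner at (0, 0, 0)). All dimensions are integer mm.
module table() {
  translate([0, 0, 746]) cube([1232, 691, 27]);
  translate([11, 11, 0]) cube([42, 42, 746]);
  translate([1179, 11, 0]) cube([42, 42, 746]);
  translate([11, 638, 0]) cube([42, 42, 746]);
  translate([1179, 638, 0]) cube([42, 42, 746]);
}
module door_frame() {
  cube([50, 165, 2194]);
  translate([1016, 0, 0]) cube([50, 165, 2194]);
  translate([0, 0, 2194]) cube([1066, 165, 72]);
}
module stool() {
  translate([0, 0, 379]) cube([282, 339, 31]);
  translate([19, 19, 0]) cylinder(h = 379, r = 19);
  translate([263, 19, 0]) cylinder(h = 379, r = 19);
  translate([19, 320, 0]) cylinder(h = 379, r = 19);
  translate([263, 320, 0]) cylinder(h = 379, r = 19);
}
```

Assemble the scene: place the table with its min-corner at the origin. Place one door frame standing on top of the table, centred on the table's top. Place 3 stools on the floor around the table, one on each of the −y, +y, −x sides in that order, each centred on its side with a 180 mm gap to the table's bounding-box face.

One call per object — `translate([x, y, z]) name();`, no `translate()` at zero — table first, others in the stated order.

table();
translate([83, 263, 773]) door_frame();
translate([475, -519, 0]) stool();
translate([475, 871, 0]) stool();
translate([-462, 176, 0]) stool();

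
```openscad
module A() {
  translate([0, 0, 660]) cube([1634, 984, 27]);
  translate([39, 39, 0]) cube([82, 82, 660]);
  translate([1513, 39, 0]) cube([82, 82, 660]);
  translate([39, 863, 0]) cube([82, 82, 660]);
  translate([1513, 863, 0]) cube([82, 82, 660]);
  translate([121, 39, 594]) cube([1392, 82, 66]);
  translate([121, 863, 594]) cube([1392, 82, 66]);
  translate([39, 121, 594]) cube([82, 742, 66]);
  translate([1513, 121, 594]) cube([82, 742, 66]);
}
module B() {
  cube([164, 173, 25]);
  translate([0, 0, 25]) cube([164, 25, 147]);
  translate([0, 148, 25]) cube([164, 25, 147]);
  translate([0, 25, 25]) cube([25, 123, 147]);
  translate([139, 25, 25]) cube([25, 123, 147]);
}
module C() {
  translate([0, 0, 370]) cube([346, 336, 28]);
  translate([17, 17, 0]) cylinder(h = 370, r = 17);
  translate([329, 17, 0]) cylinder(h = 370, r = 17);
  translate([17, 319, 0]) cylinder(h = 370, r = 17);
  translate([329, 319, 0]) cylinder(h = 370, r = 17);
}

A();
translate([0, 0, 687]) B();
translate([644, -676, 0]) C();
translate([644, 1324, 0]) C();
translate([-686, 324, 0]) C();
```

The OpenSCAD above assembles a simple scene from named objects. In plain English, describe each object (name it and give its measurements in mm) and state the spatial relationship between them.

A is a rectangular dining table. The top is 1634×984×27 mm with its upper surface at z = 687 mm. It stands on four 82×82 mm square legs, each inset 39 mm from the nearest pair of top edges, running from the floor to the underside of the top. Four apron rails, 82 mm thick and 66 mm tall, run between adjacent legs with their top edges flush with the underside of the top and their outer faces flush with the legs' outer faces.

B is an open-topped rectangular box: outside dimensions 164×173×172 mm, with a uniform wall and base thickness of 25 mm. The base is a full 164×173 slab on the floor; four walls sit on top of the base. The front and back walls (the −y and +y sides) span the full width; the two side walls fit between them.

C is a four-legged stool. The seat is a 346×336×28 mm slab whose top surface is at z = 398 mm; four round legs, each 34 mm in diameter, run from the floor (z = 0) to the underside of the seat, each leg's axis is inset half a diameter from the nearest pair of seat edges (so the leg's bounding box is flush with the corner).

The open box is on top of the table. Three stools sit around the table at the −y, +y, −x sides.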